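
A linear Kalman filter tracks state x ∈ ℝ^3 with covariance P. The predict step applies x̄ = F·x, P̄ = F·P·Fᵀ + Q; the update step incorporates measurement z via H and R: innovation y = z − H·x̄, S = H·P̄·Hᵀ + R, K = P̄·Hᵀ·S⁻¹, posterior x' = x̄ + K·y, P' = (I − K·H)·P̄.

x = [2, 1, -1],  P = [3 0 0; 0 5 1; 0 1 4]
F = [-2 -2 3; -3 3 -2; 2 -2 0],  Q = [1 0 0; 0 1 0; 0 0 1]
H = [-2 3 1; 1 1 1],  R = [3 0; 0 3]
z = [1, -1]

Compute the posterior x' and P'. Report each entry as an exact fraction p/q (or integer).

x' = [-58532/35839, -42668/35839, 47628/35839]
P' = [151559/35839 181185/35839 -256649/35839; 181185/35839 254283/35839 -370989/35839; -256649/35839 -370989/35839 585932/35839]

x̄ = F·x = [-9, -1, 2]
P̄ = F·P·Fᵀ + Q = [57 -23 2; -23 77 -44; 2 -44 33]
y = z − H·x̄ = [-16, 7]
S = H·P̄·Hᵀ + R = [961 -51; -51 40]
K = P̄·Hᵀ·S⁻¹ = [-5404/35839 25365/35839; 9830/35839 21493/35839; -4579/35839 -13902/35839]
x' = x̄ + K·y = [-58532/35839, -42668/35839, 47628/35839]
P' = (I − K·H)·P̄ = [151559/35839 181185/35839 -256649/35839; 181185/35839 254283/35839 -370989/35839; -256649/35839 -370989/35839 585932/35839]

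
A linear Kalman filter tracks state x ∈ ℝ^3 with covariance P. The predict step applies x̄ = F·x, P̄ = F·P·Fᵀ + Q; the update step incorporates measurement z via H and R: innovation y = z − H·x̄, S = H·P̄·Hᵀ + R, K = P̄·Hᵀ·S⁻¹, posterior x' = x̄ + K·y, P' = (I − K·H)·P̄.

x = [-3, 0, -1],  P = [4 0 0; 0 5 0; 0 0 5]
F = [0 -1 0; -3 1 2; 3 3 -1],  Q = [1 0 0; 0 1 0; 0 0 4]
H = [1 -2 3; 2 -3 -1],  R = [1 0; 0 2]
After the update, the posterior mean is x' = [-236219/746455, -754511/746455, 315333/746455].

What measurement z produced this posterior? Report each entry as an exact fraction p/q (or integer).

z = [3, 2]

x̄ = F·x = [0, 7, -8]
P̄ = F·P·Fᵀ + Q = [6 -5 -15; -5 62 -31; -15 -31 90]
S = H·P̄·Hᵀ + R = [1367 291; 291 608]
K = P̄·Hᵀ·S⁻¹ = [-29854/746455 65853/746455; -86961/746455 -160953/746455; 200593/746455 -129156/746455]
x' − x̄ = [-236219/746455, -5979696/746455, 6286973/746455] = K·y
y = (KᵀK)⁻¹·Kᵀ·(x' − x̄) = [41, 15]
z = y + H·x̄ = [41, 15] + [-38, -13] = [3, 2]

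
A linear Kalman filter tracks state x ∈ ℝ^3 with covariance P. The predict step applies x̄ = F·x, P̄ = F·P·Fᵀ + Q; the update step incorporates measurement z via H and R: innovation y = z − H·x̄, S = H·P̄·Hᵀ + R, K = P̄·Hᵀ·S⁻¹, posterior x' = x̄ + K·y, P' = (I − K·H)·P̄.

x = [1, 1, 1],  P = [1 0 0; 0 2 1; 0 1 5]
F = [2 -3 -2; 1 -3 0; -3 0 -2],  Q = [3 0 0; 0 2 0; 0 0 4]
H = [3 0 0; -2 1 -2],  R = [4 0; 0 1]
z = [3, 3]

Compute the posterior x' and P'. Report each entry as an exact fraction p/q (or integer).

x̄ = F·x = [-3, -2, -5]
P̄ = F·P·Fᵀ + Q = [57 26 20; 26 21 3; 20 3 33]
y = z − H·x̄ = [12, -11]
S = H·P̄·Hᵀ + R = [517 -384; -384 426]
K = P̄·Hᵀ·S⁻¹ = [3949/12131 -256/36393; 3170/12131 10823/72786; -2332/12131 -30211/72786]
x' = x̄ + K·y = [35801/36393, -36385/72786, -199513/72786]
P' = (I − K·H)·P̄ = [15796/36393 12680/36393 -9328/36393; 12680/36393 445397/72786 191927/72786; -9328/36393 191927/72786 129725/72786]

x' = [35801/36393, -36385/72786, -199513/72786]
P' = [15796/36393 12680/36393 -9328/36393; 12680/36393 445397/72786 191927/72786; -9328/36393 191927/72786 129725/72786]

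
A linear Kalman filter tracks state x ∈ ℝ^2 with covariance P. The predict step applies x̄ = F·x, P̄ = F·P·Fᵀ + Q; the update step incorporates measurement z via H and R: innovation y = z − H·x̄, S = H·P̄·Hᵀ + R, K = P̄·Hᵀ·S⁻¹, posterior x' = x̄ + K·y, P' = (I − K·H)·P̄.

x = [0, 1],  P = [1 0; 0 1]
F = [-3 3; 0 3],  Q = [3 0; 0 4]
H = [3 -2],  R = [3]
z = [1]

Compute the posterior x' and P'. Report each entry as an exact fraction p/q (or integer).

x' = [159/68, 203/68]
P' = [831/136 1179/136; 1179/136 1767/136]

x̄ = F·x = [3, 3]
P̄ = F·P·Fᵀ + Q = [21 9; 9 13]
y = z − H·x̄ = [-2]
S = H·P̄·Hᵀ + R = [136]
K = P̄·Hᵀ·S⁻¹ = [45/136; 1/136]
x' = x̄ + K·y = [159/68, 203/68]
P' = (I − K·H)·P̄ = [831/136 1179/136; 1179/136 1767/136]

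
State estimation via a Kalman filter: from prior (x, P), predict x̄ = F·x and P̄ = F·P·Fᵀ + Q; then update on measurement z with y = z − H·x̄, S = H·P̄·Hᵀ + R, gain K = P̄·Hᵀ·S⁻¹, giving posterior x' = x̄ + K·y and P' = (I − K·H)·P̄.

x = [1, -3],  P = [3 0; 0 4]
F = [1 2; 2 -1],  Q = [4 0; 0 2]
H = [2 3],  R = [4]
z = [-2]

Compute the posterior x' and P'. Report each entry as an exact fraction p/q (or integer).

x̄ = F·x = [-5, 5]
P̄ = F·P·Fᵀ + Q = [23 -2; -2 18]
y = z − H·x̄ = [-7]
S = H·P̄·Hᵀ + R = [234]
K = P̄·Hᵀ·S⁻¹ = [20/117; 25/117]
x' = x̄ + K·y = [-725/117, 410/117]
P' = (I − K·H)·P̄ = [1891/117 -1234/117; -1234/117 856/117]

x' = [-725/117, 410/117]
P' = [1891/117 -1234/117; -1234/117 856/117]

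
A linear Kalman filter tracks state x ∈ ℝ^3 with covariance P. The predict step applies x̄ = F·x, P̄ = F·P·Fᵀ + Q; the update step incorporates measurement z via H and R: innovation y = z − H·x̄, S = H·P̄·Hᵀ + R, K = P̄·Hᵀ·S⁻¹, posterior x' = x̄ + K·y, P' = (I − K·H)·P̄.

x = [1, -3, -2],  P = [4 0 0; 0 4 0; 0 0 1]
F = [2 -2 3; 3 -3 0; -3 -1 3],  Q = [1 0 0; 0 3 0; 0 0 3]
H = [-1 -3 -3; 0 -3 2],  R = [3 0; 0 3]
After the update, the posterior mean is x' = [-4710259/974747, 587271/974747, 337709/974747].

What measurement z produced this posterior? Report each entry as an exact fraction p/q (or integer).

z = [2, -1]

x̄ = F·x = [2, 12, -6]
P̄ = F·P·Fᵀ + Q = [42 48 -7; 48 75 -24; -7 -24 52]
S = H·P̄·Hᵀ + R = [1002 449; 449 1174]
K = P̄·Hᵀ·S⁻¹ = [-122768/974747 -84231/974747; -113397/974747 -183297/974747; -169422/974747 210925/974747]
x' − x̄ = [-6659753/974747, -11109693/974747, 6186191/974747] = K·y
y = (KᵀK)⁻¹·Kᵀ·(x' − x̄) = [22, 47]
z = y + H·x̄ = [22, 47] + [-20, -48] = [2, -1]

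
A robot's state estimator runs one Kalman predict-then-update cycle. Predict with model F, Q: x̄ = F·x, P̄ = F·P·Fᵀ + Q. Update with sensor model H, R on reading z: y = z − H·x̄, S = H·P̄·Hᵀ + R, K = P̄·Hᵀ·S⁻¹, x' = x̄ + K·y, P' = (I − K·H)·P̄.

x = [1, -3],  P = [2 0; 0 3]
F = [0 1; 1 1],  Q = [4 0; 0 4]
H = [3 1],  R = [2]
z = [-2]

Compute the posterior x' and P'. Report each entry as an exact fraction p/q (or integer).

x' = [-15/23, -11/46]
P' = [17/23 -39/23; -39/23 126/23]

x̄ = F·x = [-3, -2]
P̄ = F·P·Fᵀ + Q = [7 3; 3 9]
y = z − H·x̄ = [9]
S = H·P̄·Hᵀ + R = [92]
K = P̄·Hᵀ·S⁻¹ = [6/23; 9/46]
x' = x̄ + K·y = [-15/23, -11/46]
P' = (I − K·H)·P̄ = [17/23 -39/23; -39/23 126/23]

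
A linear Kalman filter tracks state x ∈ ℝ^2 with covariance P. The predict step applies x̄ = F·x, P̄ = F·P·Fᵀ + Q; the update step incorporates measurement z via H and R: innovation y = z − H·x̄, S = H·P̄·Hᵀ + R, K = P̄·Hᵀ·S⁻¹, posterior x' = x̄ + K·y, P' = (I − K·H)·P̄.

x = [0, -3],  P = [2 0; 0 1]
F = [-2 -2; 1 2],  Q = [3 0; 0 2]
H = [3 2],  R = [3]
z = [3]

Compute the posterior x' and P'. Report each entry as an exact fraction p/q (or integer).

x' = [357/74, -210/37]
P' = [269/74 -180/37; -180/37 264/37]

x̄ = F·x = [6, -6]
P̄ = F·P·Fᵀ + Q = [15 -8; -8 8]
y = z − H·x̄ = [-3]
S = H·P̄·Hᵀ + R = [74]
K = P̄·Hᵀ·S⁻¹ = [29/74; -4/37]
x' = x̄ + K·y = [357/74, -210/37]
P' = (I − K·H)·P̄ = [269/74 -180/37; -180/37 264/37]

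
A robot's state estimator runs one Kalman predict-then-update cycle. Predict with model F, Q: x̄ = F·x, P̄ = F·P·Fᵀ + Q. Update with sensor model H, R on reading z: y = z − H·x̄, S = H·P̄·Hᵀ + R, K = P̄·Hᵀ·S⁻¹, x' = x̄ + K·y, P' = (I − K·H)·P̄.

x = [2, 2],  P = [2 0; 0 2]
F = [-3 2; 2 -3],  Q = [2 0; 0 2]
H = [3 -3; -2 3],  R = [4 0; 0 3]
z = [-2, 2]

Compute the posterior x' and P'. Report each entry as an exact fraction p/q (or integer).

x̄ = F·x = [-2, -2]
P̄ = F·P·Fᵀ + Q = [28 -24; -24 28]
y = z − H·x̄ = [-2, 4]
S = H·P̄·Hᵀ + R = [940 -780; -780 655]
K = P̄·Hᵀ·S⁻¹ = [117/365 68/365; 39/365 24/73]
x' = x̄ + K·y = [-692/365, -328/365]
P' = (I − K·H)·P̄ = [672/365 516/365; 516/365 464/365]

x' = [-692/365, -328/365]
P' = [672/365 516/365; 516/365 464/365]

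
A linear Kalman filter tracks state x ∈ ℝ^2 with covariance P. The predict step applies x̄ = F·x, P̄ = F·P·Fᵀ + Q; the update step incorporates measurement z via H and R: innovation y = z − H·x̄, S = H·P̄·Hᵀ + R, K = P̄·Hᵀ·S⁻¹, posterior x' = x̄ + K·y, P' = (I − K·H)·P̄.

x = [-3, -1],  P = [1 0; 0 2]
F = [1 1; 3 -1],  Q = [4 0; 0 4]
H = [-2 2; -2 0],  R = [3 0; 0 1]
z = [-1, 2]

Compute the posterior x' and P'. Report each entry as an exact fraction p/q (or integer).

x̄ = F·x = [-4, -8]
P̄ = F·P·Fᵀ + Q = [7 1; 1 15]
y = z − H·x̄ = [7, -6]
S = H·P̄·Hᵀ + R = [83 24; 24 29]
K = P̄·Hᵀ·S⁻¹ = [-12/1831 -874/1831; 860/1831 -838/1831]
x' = x̄ + K·y = [-2164/1831, -3600/1831]
P' = (I − K·H)·P̄ = [437/1831 419/1831; 419/1831 1709/1831]

x' = [-2164/1831, -3600/1831]
P' = [437/1831 419/1831; 419/1831 1709/1831]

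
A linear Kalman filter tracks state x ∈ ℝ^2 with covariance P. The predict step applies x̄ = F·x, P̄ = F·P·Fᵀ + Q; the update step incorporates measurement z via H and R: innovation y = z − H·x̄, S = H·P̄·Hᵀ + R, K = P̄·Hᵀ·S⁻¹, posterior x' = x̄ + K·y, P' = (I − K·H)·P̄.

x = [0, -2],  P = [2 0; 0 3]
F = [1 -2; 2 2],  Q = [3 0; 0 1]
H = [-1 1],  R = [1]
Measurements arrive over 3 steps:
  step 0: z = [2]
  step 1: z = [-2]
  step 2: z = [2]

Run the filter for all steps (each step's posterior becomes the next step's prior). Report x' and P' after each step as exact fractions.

step 0: x' = [-6/11, 14/11], P' = [62/11 57/11; 57/11 314/55]
step 1: x' = [-12622/7889, -28040/7889], P' = [26058/7889 24261/7889; 24261/7889 30298/7889]
step 2: x' = [688958/744359, 2037116/744359], P' = [2323094/744359 2131623/744359; 2131623/744359 2676622/744359]

step 0: x̄ = F·x = [4, -4]
step 0: P̄ = F·P·Fᵀ + Q = [17 -8; -8 21]
step 0: y = z − H·x̄ = [10]
step 0: S = H·P̄·Hᵀ + R = [55]
step 0: K = P̄·Hᵀ·S⁻¹ = [-5/11; 29/55]
step 0: x' = x̄ + K·y = [-6/11, 14/11]
step 0: P' = (I − K·H)·P̄ = [62/11 57/11; 57/11 314/55]
step 1: x̄ = F·x = [-34/11, 16/11]
step 1: P̄ = F·P·Fᵀ + Q = [591/55 -1206/55; -1206/55 4831/55]
step 1: y = z − H·x̄ = [-72/11]
step 1: S = H·P̄·Hᵀ + R = [7889/55]
step 1: K = P̄·Hᵀ·S⁻¹ = [-1797/7889; 6037/7889]
step 1: x' = x̄ + K·y = [-12622/7889, -28040/7889]
step 1: P' = (I − K·H)·P̄ = [26058/7889 24261/7889; 24261/7889 30298/7889]
step 2: x̄ = F·x = [43458/7889, -81324/7889]
step 2: P̄ = F·P·Fᵀ + Q = [73873/7889 -117598/7889; -117598/7889 427401/7889]
step 2: y = z − H·x̄ = [20080/1127]
step 2: S = H·P̄·Hᵀ + R = [15191/161]
step 2: K = P̄·Hᵀ·S⁻¹ = [-27353/106337; 77857/106337]
step 2: x' = x̄ + K·y = [688958/744359, 2037116/744359]
step 2: P' = (I − K·H)·P̄ = [2323094/744359 2131623/744359; 2131623/744359 2676622/744359]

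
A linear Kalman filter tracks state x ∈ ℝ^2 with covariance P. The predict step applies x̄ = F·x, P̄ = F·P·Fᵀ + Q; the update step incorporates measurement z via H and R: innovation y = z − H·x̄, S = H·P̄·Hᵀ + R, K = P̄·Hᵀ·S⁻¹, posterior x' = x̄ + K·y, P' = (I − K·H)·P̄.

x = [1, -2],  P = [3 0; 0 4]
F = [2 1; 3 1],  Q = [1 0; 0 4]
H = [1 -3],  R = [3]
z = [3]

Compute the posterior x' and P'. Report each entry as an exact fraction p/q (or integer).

x' = [-42/29, -295/203]
P' = [150/29 57/29; 57/29 216/203]

x̄ = F·x = [0, 1]
P̄ = F·P·Fᵀ + Q = [17 22; 22 35]
y = z − H·x̄ = [6]
S = H·P̄·Hᵀ + R = [203]
K = P̄·Hᵀ·S⁻¹ = [-7/29; -83/203]
x' = x̄ + K·y = [-42/29, -295/203]
P' = (I − K·H)·P̄ = [150/29 57/29; 57/29 216/203]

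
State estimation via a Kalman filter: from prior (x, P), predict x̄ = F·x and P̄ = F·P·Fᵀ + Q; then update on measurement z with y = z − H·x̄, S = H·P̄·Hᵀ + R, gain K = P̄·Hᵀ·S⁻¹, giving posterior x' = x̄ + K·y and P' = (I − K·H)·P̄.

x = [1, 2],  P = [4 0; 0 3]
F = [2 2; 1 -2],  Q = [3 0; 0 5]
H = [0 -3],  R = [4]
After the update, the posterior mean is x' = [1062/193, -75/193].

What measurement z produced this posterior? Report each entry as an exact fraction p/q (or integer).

z = [1]

x̄ = F·x = [6, -3]
P̄ = F·P·Fᵀ + Q = [31 -4; -4 21]
S = H·P̄·Hᵀ + R = [193]
K = P̄·Hᵀ·S⁻¹ = [12/193; -63/193]
x' − x̄ = [-96/193, 504/193] = K·y
y = (KᵀK)⁻¹·Kᵀ·(x' − x̄) = [-8]
z = y + H·x̄ = [-8] + [9] = [1]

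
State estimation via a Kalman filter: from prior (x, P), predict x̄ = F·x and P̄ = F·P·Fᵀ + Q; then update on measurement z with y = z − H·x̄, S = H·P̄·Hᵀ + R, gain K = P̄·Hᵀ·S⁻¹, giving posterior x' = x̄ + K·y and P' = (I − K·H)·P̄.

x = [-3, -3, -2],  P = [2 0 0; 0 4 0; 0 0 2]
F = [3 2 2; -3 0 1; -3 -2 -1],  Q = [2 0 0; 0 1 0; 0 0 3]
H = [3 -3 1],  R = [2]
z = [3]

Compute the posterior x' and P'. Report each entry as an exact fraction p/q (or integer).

x' = [-911/277, -909/277, 773/277]
P' = [2940/277 2174/277 -2162/277; 2174/277 3713/554 -2083/554; -2162/277 -2083/554 6477/554]

x̄ = F·x = [-19, 7, 17]
P̄ = F·P·Fᵀ + Q = [44 -14 -38; -14 21 16; -38 16 39]
y = z − H·x̄ = [64]
S = H·P̄·Hᵀ + R = [554]
K = P̄·Hᵀ·S⁻¹ = [68/277; -89/554; -123/554]
x' = x̄ + K·y = [-911/277, -909/277, 773/277]
P' = (I − K·H)·P̄ = [2940/277 2174/277 -2162/277; 2174/277 3713/554 -2083/554; -2162/277 -2083/554 6477/554]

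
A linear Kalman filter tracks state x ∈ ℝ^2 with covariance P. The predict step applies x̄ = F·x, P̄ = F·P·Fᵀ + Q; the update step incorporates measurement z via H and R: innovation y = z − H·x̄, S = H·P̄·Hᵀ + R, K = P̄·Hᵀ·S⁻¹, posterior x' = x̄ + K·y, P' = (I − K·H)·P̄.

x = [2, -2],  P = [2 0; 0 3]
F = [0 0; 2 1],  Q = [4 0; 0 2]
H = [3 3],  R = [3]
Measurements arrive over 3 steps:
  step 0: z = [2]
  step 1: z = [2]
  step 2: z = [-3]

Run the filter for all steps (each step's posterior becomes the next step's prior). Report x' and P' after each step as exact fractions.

step 0: x̄ = F·x = [0, 2]
step 0: P̄ = F·P·Fᵀ + Q = [4 0; 0 13]
step 0: y = z − H·x̄ = [-4]
step 0: S = H·P̄·Hᵀ + R = [156]
step 0: K = P̄·Hᵀ·S⁻¹ = [1/13; 1/4]
step 0: x' = x̄ + K·y = [-4/13, 1]
step 0: P' = (I − K·H)·P̄ = [40/13 -3; -3 13/4]
step 1: x̄ = F·x = [0, 5/13]
step 1: P̄ = F·P·Fᵀ + Q = [4 0; 0 289/52]
step 1: y = z − H·x̄ = [11/13]
step 1: S = H·P̄·Hᵀ + R = [4629/52]
step 1: K = P̄·Hᵀ·S⁻¹ = [208/1543; 289/1543]
step 1: x' = x̄ + K·y = [176/1543, 838/1543]
step 1: P' = (I − K·H)·P̄ = [3676/1543 -3468/1543; -3468/1543 3757/1543]
step 2: x̄ = F·x = [0, 1190/1543]
step 2: P̄ = F·P·Fᵀ + Q = [4 0; 0 7675/1543]
step 2: y = z − H·x̄ = [-8199/1543]
step 2: S = H·P̄·Hᵀ + R = [129252/1543]
step 2: K = P̄·Hᵀ·S⁻¹ = [1543/10771; 7675/43084]
step 2: x' = x̄ + K·y = [-8199/10771, -7555/43084]
step 2: P' = (I − K·H)·P̄ = [24568/10771 -23025/10771; -23025/10771 99775/43084]

step 0: x' = [-4/13, 1], P' = [40/13 -3; -3 13/4]
step 1: x' = [176/1543, 838/1543], P' = [3676/1543 -3468/1543; -3468/1543 3757/1543]
step 2: x' = [-8199/10771, -7555/43084], P' = [24568/10771 -23025/10771; -23025/10771 99775/43084]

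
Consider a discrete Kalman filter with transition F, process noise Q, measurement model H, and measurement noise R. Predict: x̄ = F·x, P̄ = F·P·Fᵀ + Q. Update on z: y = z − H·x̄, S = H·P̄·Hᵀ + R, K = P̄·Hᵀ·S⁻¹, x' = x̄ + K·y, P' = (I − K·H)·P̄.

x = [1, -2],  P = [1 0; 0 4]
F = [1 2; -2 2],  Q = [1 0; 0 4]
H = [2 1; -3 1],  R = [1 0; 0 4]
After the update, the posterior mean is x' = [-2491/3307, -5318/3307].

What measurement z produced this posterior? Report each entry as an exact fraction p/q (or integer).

z = [-3, 1]

x̄ = F·x = [-3, -6]
P̄ = F·P·Fᵀ + Q = [18 14; 14 24]
S = H·P̄·Hᵀ + R = [153 -98; -98 106]
K = P̄·Hᵀ·S⁻¹ = [690/3307 -610/3307; 1874/3307 1171/3307]
x' − x̄ = [7430/3307, 14524/3307] = K·y
y = (KᵀK)⁻¹·Kᵀ·(x' − x̄) = [9, -2]
z = y + H·x̄ = [9, -2] + [-12, 3] = [-3, 1]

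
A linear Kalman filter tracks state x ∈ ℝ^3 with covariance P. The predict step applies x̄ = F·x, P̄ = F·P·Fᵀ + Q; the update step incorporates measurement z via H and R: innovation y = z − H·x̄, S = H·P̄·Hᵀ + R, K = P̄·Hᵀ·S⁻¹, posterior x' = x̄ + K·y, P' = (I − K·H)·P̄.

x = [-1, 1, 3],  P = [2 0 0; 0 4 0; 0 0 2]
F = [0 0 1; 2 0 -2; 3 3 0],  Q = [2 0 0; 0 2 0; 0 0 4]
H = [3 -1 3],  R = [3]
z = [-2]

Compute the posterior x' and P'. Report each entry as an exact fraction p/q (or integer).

x' = [1289/531, -1454/177, -342/59]
P' = [1868/531 -740/177 -288/59; -740/177 1058/59 600/59; -288/59 600/59 506/59]

x̄ = F·x = [3, -8, 0]
P̄ = F·P·Fᵀ + Q = [4 -4 0; -4 18 12; 0 12 58]
y = z − H·x̄ = [-19]
S = H·P̄·Hᵀ + R = [531]
K = P̄·Hᵀ·S⁻¹ = [16/531; 2/177; 18/59]
x' = x̄ + K·y = [1289/531, -1454/177, -342/59]
P' = (I − K·H)·P̄ = [1868/531 -740/177 -288/59; -740/177 1058/59 600/59; -288/59 600/59 506/59]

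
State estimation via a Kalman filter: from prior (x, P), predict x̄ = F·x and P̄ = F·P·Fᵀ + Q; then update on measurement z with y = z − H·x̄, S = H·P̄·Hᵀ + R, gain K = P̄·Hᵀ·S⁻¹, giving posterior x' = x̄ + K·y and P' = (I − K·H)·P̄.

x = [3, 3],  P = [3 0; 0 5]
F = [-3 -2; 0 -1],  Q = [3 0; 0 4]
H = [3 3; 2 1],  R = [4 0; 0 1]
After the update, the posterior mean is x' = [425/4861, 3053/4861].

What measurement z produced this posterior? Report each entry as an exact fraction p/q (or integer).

z = [2, 1]

x̄ = F·x = [-15, -3]
P̄ = F·P·Fᵀ + Q = [50 10; 10 9]
S = H·P̄·Hᵀ + R = [715 417; 417 250]
K = P̄·Hᵀ·S⁻¹ = [-870/4861 3590/4861; 2157/4861 -3034/4861]
x' − x̄ = [73340/4861, 17636/4861] = K·y
y = (KᵀK)⁻¹·Kᵀ·(x' − x̄) = [56, 34]
z = y + H·x̄ = [56, 34] + [-54, -33] = [2, 1]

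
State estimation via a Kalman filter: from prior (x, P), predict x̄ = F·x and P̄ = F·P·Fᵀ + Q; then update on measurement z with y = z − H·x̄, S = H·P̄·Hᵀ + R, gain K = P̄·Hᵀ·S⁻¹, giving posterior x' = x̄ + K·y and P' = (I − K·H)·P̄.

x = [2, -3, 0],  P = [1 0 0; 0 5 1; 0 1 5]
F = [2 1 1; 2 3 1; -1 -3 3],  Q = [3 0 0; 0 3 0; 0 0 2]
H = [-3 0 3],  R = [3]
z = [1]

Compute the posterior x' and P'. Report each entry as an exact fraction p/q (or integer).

x̄ = F·x = [1, -5, 7]
P̄ = F·P·Fᵀ + Q = [19 28 -2; 28 63 -26; -2 -26 75]
y = z − H·x̄ = [-17]
S = H·P̄·Hᵀ + R = [885]
K = P̄·Hᵀ·S⁻¹ = [-21/295; -54/295; 77/295]
x' = x̄ + K·y = [652/295, -557/295, 756/295]
P' = (I − K·H)·P̄ = [4282/295 4858/295 4261/295; 4858/295 9837/295 4804/295; 4261/295 4804/295 4338/295]

x' = [652/295, -557/295, 756/295]
P' = [4282/295 4858/295 4261/295; 4858/295 9837/295 4804/295; 4261/295 4804/295 4338/295]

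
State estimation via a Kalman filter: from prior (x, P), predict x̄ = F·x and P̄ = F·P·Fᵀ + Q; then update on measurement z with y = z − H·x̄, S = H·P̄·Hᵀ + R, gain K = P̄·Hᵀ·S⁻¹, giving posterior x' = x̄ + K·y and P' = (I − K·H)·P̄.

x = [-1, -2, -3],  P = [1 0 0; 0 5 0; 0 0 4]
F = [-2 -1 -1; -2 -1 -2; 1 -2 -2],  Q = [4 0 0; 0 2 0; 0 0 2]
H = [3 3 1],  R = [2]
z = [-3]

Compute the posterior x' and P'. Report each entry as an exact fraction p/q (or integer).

x' = [-553/983, 2/983, -1170/983]
P' = [2787/983 -1697/983 -3034/983; -1697/983 2205/983 -1212/983; -3034/983 -1212/983 13056/983]

x̄ = F·x = [7, 10, 9]
P̄ = F·P·Fᵀ + Q = [17 17 16; 17 27 24; 16 24 39]
y = z − H·x̄ = [-63]
S = H·P̄·Hᵀ + R = [983]
K = P̄·Hᵀ·S⁻¹ = [118/983; 156/983; 159/983]
x' = x̄ + K·y = [-553/983, 2/983, -1170/983]
P' = (I − K·H)·P̄ = [2787/983 -1697/983 -3034/983; -1697/983 2205/983 -1212/983; -3034/983 -1212/983 13056/983]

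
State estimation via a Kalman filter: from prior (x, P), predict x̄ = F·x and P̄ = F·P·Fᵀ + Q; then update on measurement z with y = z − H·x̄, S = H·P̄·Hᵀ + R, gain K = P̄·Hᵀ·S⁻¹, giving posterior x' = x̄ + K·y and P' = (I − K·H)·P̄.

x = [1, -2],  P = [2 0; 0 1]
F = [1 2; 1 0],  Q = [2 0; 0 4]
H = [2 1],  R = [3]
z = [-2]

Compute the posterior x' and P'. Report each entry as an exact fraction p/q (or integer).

x̄ = F·x = [-3, 1]
P̄ = F·P·Fᵀ + Q = [8 2; 2 6]
y = z − H·x̄ = [3]
S = H·P̄·Hᵀ + R = [49]
K = P̄·Hᵀ·S⁻¹ = [18/49; 10/49]
x' = x̄ + K·y = [-93/49, 79/49]
P' = (I − K·H)·P̄ = [68/49 -82/49; -82/49 194/49]

x' = [-93/49, 79/49]
P' = [68/49 -82/49; -82/49 194/49]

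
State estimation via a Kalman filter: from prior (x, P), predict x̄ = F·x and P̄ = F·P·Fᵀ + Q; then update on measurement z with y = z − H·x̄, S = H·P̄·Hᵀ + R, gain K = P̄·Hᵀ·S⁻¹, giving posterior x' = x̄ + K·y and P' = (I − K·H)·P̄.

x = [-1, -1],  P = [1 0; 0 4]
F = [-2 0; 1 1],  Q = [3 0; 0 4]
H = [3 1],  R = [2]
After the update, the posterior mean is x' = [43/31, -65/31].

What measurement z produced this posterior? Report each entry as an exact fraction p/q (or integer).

x̄ = F·x = [2, -2]
P̄ = F·P·Fᵀ + Q = [7 -2; -2 9]
S = H·P̄·Hᵀ + R = [62]
K = P̄·Hᵀ·S⁻¹ = [19/62; 3/62]
x' − x̄ = [-19/31, -3/31] = K·y
y = (KᵀK)⁻¹·Kᵀ·(x' − x̄) = [-2]
z = y + H·x̄ = [-2] + [4] = [2]

z = [2]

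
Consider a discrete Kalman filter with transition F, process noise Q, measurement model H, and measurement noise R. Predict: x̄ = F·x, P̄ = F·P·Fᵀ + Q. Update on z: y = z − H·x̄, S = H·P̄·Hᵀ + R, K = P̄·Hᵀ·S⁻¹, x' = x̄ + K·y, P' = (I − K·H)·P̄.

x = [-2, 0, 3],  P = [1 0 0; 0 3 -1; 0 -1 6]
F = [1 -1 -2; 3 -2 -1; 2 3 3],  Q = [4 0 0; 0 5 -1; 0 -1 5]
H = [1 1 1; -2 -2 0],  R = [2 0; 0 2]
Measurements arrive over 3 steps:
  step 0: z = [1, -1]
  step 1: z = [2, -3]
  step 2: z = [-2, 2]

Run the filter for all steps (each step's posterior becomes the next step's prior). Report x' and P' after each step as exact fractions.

step 0: x' = [-1107/3401, 2578/3401, 749/3401], P' = [17738/3401 -16798/3401 -1986/3401; -16798/3401 17546/3401 330/3401; -1986/3401 330/3401 8072/3401]
step 1: x' = [8831265/18467437, 18465139/18467437, 10781218/18467437], P' = [74376636/18467437 -69736920/18467437 -12865616/18467437; -69736920/18467437 74159377/18467437 4594475/18467437; -12865616/18467437 4594475/18467437 40401241/18467437]
step 2: x' = [13183701506/76139575305, -33449107071/25379858435, -9093762967/76139575305], P' = [295992811861/76139575305 -92454001231/25379858435 -48742055012/76139575305; -92454001231/25379858435 98688985808/25379858435 4941972507/25379858435; -48742055012/76139575305 4941972507/25379858435 164928968479/76139575305]

step 0: x̄ = F·x = [-8, -9, 5]
step 0: P̄ = F·P·Fᵀ + Q = [28 16 -34; 16 28 -22; -34 -22 72]
step 0: y = z − H·x̄ = [13, -35]
step 0: S = H·P̄·Hᵀ + R = [50 -64; -64 354]
step 0: K = P̄·Hᵀ·S⁻¹ = [-523/3401 -940/3401; 539/3401 -748/3401; 3208/3401 1656/3401]
step 0: x' = x̄ + K·y = [-1107/3401, 2578/3401, 749/3401]
step 0: P' = (I − K·H)·P̄ = [17738/3401 -16798/3401 -1986/3401; -16798/3401 17546/3401 330/3401; -1986/3401 330/3401 8072/3401]
step 1: x̄ = F·x = [-5183/3401, -9226/3401, 7767/3401]
step 1: P̄ = F·P·Fᵀ + Q = [124036/3401 203992/3401 -83376/3401; 203992/3401 469715/3401 -127327/3401; -83376/3401 -127327/3401 99051/3401]
step 1: y = z − H·x̄ = [13444/3401, -39021/3401]
step 1: S = H·P̄·Hᵀ + R = [686182/3401 -1582064/3401; -1582064/3401 4013742/3401]
step 1: K = P̄·Hᵀ·S⁻¹ = [-4112950/18467437 -4639716/18467437; 4508466/18467437 -4422457/18467437; 16065050/18467437 8271141/18467437]
step 1: x' = x̄ + K·y = [8831265/18467437, 18465139/18467437, 10781218/18467437]
step 1: P' = (I − K·H)·P̄ = [74376636/18467437 -69736920/18467437 -12865616/18467437; -69736920/18467437 74159377/18467437 4594475/18467437; -12865616/18467437 4594475/18467437 40401241/18467437]
step 2: x̄ = F·x = [-31196310/18467437, -21217701/18467437, 105401601/18467437]
step 2: P̄ = F·P·Fᵀ + Q = [593324929/18467437 913967431/18467437 -414353884/18467437; 913967431/18467437 2031180294/18467437 -618461793/18467437; -414353884/18467437 -618461793/18467437 512359409/18467437]
step 2: y = z − H·x̄ = [-89922464/18467437, -67893148/18467437]
step 2: S = H·P̄·Hᵀ + R = [2936103014/18467437 -6839248816/18467437; -6839248816/18467437 17846695214/18467437]
step 2: K = P̄·Hᵀ·S⁻¹ = [-15055623422/76139575305 -18630808168/76139575305; 5588478542/25379858435 -6234984577/25379858435; 65506415494/76139575305 33916137491/76139575305]
step 2: x' = x̄ + K·y = [13183701506/76139575305, -33449107071/25379858435, -9093762967/76139575305]
step 2: P' = (I − K·H)·P̄ = [295992811861/76139575305 -92454001231/25379858435 -48742055012/76139575305; -92454001231/25379858435 98688985808/25379858435 4941972507/25379858435; -48742055012/76139575305 4941972507/25379858435 164928968479/76139575305]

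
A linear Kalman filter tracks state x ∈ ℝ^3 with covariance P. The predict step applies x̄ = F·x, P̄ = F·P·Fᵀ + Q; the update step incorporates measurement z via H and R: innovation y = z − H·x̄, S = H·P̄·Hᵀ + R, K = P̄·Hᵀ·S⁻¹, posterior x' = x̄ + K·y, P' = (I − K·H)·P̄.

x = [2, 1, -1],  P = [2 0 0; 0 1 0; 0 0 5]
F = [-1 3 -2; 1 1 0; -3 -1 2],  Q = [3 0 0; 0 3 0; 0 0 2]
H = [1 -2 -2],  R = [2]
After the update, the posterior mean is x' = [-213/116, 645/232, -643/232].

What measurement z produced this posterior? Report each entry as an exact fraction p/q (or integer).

z = [-2]

x̄ = F·x = [3, 3, -9]
P̄ = F·P·Fᵀ + Q = [34 1 -17; 1 6 -7; -17 -7 41]
S = H·P̄·Hᵀ + R = [232]
K = P̄·Hᵀ·S⁻¹ = [33/116; 3/232; -85/232]
x' − x̄ = [-561/116, -51/232, 1445/232] = K·y
y = (KᵀK)⁻¹·Kᵀ·(x' − x̄) = [-17]
z = y + H·x̄ = [-17] + [15] = [-2]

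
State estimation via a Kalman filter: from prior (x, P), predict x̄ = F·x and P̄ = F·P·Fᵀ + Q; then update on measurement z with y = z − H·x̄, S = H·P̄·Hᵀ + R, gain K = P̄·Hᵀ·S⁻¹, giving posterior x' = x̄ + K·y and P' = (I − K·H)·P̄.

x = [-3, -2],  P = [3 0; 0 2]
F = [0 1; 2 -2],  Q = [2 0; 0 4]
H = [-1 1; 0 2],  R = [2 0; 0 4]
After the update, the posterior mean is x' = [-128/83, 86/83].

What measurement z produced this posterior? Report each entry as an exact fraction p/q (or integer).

x̄ = F·x = [-2, -2]
P̄ = F·P·Fᵀ + Q = [4 -4; -4 24]
S = H·P̄·Hᵀ + R = [38 56; 56 100]
K = P̄·Hᵀ·S⁻¹ = [-44/83 18/83; 14/83 32/83]
x' − x̄ = [38/83, 252/83] = K·y
y = (KᵀK)⁻¹·Kᵀ·(x' − x̄) = [2, 7]
z = y + H·x̄ = [2, 7] + [0, -4] = [2, 3]

z = [2, 3]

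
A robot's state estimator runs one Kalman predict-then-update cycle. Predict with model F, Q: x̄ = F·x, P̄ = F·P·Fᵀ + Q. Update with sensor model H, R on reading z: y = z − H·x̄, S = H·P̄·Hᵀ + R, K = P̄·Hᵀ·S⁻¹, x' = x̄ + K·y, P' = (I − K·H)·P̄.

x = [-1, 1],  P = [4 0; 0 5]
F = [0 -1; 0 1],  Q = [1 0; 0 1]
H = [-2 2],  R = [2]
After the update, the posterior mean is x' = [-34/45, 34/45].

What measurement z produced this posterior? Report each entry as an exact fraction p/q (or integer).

x̄ = F·x = [-1, 1]
P̄ = F·P·Fᵀ + Q = [6 -5; -5 6]
S = H·P̄·Hᵀ + R = [90]
K = P̄·Hᵀ·S⁻¹ = [-11/45; 11/45]
x' − x̄ = [11/45, -11/45] = K·y
y = (KᵀK)⁻¹·Kᵀ·(x' − x̄) = [-1]
z = y + H·x̄ = [-1] + [4] = [3]

z = [3]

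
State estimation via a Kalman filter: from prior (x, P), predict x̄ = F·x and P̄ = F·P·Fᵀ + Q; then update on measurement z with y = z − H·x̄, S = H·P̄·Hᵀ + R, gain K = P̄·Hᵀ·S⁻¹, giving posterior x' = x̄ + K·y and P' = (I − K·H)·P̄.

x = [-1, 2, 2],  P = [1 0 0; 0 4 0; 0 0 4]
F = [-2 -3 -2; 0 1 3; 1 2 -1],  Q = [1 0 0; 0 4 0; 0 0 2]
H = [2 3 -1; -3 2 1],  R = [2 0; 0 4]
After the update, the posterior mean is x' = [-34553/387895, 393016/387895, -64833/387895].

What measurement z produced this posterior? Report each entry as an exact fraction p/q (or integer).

z = [3, 2]

x̄ = F·x = [-8, 8, 1]
P̄ = F·P·Fᵀ + Q = [57 -36 -18; -36 44 -4; -18 -4 23]
S = H·P̄·Hᵀ + R = [313 -15; -15 1240]
K = P̄·Hᵀ·S⁻¹ = [5169/77579 -81333/387895; 16448/77579 61056/387895; -17401/77579 20532/387895]
x' − x̄ = [3068607/387895, -2710144/387895, -452728/387895] = K·y
y = (KᵀK)⁻¹·Kᵀ·(x' − x̄) = [-4, -39]
z = y + H·x̄ = [-4, -39] + [7, 41] = [3, 2]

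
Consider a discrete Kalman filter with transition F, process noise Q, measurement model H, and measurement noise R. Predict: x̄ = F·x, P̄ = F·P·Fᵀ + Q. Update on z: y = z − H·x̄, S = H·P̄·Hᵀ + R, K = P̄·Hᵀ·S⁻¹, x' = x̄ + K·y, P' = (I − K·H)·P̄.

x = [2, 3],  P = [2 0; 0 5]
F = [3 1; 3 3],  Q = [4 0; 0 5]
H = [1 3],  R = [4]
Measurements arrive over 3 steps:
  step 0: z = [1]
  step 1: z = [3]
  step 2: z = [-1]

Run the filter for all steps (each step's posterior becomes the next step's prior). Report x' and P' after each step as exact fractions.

step 0: x̄ = F·x = [9, 15]
step 0: P̄ = F·P·Fᵀ + Q = [27 33; 33 68]
step 0: y = z − H·x̄ = [-53]
step 0: S = H·P̄·Hᵀ + R = [841]
step 0: K = P̄·Hᵀ·S⁻¹ = [126/841; 237/841]
step 0: x' = x̄ + K·y = [891/841, 54/841]
step 0: P' = (I − K·H)·P̄ = [6831/841 -2109/841; -2109/841 1019/841]
step 1: x̄ = F·x = [2727/841, 2835/841]
step 1: P̄ = F·P·Fᵀ + Q = [53208/841 39228/841; 39228/841 36893/841]
step 1: y = z − H·x̄ = [-8709/841]
step 1: S = H·P̄·Hᵀ + R = [623977/841]
step 1: K = P̄·Hᵀ·S⁻¹ = [170892/623977; 149907/623977]
step 1: x' = x̄ + K·y = [253611/623977, 551052/623977]
step 1: P' = (I − K·H)·P̄ = [4752072/623977 -1356168/623977; -1356168/623977 651932/623977]
step 2: x̄ = F·x = [1311885/623977, 2413989/623977]
step 2: P̄ = F·P·Fᵀ + Q = [37779480/623977 28450428/623977; 28450428/623977 27344897/623977]
step 2: y = z − H·x̄ = [-9177829/623977]
step 2: S = H·P̄·Hᵀ + R = [457082029/623977]
step 2: K = P̄·Hᵀ·S⁻¹ = [123130764/457082029; 110485119/457082029]
step 2: x' = x̄ + K·y = [-850085883/457082029, 143238390/457082029]
step 2: P' = (I − K·H)·P̄ = [3376945512/457082029 -961474152/457082029; -961474152/457082029 467804876/457082029]

step 0: x' = [891/841, 54/841], P' = [6831/841 -2109/841; -2109/841 1019/841]
step 1: x' = [253611/623977, 551052/623977], P' = [4752072/623977 -1356168/623977; -1356168/623977 651932/623977]
step 2: x' = [-850085883/457082029, 143238390/457082029], P' = [3376945512/457082029 -961474152/457082029; -961474152/457082029 467804876/457082029]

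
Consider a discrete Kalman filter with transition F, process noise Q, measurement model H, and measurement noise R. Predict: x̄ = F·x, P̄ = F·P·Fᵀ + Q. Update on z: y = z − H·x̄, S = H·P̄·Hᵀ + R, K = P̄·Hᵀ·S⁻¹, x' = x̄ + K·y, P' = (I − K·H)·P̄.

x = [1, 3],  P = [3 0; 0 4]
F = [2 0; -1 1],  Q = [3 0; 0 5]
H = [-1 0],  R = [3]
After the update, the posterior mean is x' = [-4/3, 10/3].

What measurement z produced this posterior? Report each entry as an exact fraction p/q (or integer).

x̄ = F·x = [2, 2]
P̄ = F·P·Fᵀ + Q = [15 -6; -6 12]
S = H·P̄·Hᵀ + R = [18]
K = P̄·Hᵀ·S⁻¹ = [-5/6; 1/3]
x' − x̄ = [-10/3, 4/3] = K·y
y = (KᵀK)⁻¹·Kᵀ·(x' − x̄) = [4]
z = y + H·x̄ = [4] + [-2] = [2]

z = [2]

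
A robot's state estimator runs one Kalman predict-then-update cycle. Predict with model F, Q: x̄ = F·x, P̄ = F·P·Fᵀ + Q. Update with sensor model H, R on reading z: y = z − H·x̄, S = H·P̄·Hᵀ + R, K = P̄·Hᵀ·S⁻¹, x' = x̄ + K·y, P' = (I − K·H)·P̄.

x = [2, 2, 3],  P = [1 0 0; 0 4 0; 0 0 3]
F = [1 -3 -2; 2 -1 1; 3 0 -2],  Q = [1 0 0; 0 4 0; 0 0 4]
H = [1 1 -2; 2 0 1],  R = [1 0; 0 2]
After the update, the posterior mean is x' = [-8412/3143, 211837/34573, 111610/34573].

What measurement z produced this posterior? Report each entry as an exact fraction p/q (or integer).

z = [-3, -2]

x̄ = F·x = [-10, 5, 0]
P̄ = F·P·Fᵀ + Q = [50 8 15; 8 15 0; 15 0 25]
S = H·P̄·Hᵀ + R = [122 21; 21 287]
K = P̄·Hᵀ·S⁻¹ = [73/449 1222/3143; 895/4939 1469/34573; -1600/4939 7445/34573]
x' − x̄ = [23018/3143, 38972/34573, 111610/34573] = K·y
y = (KᵀK)⁻¹·Kᵀ·(x' − x̄) = [2, 18]
z = y + H·x̄ = [2, 18] + [-5, -20] = [-3, -2]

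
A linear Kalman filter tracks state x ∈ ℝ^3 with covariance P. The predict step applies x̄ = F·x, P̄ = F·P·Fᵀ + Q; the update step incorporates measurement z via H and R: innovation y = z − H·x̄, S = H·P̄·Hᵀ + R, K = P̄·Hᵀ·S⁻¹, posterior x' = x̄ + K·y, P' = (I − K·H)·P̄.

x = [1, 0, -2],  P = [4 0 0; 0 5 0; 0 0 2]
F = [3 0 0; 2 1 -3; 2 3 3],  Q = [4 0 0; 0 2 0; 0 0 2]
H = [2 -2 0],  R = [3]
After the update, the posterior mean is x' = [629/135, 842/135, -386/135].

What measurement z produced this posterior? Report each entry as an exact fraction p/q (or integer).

x̄ = F·x = [3, 8, -4]
P̄ = F·P·Fᵀ + Q = [40 24 24; 24 41 13; 24 13 81]
S = H·P̄·Hᵀ + R = [135]
K = P̄·Hᵀ·S⁻¹ = [32/135; -34/135; 22/135]
x' − x̄ = [224/135, -238/135, 154/135] = K·y
y = (KᵀK)⁻¹·Kᵀ·(x' − x̄) = [7]
z = y + H·x̄ = [7] + [-10] = [-3]

z = [-3]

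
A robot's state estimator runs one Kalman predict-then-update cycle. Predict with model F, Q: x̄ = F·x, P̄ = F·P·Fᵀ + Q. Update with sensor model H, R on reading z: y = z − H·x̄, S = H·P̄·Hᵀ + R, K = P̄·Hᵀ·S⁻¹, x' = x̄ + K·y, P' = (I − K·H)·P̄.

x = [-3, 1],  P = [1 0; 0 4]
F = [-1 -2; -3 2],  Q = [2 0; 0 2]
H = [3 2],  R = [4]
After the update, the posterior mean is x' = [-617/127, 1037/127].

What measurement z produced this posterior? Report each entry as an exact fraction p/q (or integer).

x̄ = F·x = [1, 11]
P̄ = F·P·Fᵀ + Q = [19 -13; -13 27]
S = H·P̄·Hᵀ + R = [127]
K = P̄·Hᵀ·S⁻¹ = [31/127; 15/127]
x' − x̄ = [-744/127, -360/127] = K·y
y = (KᵀK)⁻¹·Kᵀ·(x' − x̄) = [-24]
z = y + H·x̄ = [-24] + [25] = [1]

z = [1]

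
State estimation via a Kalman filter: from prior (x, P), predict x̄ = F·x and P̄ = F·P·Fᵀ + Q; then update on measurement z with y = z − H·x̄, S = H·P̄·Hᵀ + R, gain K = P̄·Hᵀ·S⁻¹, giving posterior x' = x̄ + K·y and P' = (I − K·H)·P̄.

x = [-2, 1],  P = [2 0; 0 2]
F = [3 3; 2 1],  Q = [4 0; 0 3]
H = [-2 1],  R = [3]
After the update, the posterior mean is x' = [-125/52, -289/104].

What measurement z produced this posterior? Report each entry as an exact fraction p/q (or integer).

z = [2]

x̄ = F·x = [-3, -3]
P̄ = F·P·Fᵀ + Q = [40 18; 18 13]
S = H·P̄·Hᵀ + R = [104]
K = P̄·Hᵀ·S⁻¹ = [-31/52; -23/104]
x' − x̄ = [31/52, 23/104] = K·y
y = (KᵀK)⁻¹·Kᵀ·(x' − x̄) = [-1]
z = y + H·x̄ = [-1] + [3] = [2]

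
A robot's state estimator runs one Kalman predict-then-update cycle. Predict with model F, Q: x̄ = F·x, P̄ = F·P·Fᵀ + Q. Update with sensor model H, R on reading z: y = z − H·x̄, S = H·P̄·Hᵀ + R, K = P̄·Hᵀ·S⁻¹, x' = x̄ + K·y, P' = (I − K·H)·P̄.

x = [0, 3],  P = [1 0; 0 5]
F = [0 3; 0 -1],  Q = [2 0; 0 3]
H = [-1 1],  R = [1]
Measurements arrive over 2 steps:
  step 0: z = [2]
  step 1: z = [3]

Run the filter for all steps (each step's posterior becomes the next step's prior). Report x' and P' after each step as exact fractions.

step 0: x̄ = F·x = [9, -3]
step 0: P̄ = F·P·Fᵀ + Q = [47 -15; -15 8]
step 0: y = z − H·x̄ = [14]
step 0: S = H·P̄·Hᵀ + R = [86]
step 0: K = P̄·Hᵀ·S⁻¹ = [-31/43; 23/86]
step 0: x' = x̄ + K·y = [-47/43, 32/43]
step 0: P' = (I − K·H)·P̄ = [99/43 68/43; 68/43 159/86]
step 1: x̄ = F·x = [96/43, -32/43]
step 1: P̄ = F·P·Fᵀ + Q = [1603/86 -477/86; -477/86 417/86]
step 1: y = z − H·x̄ = [257/43]
step 1: S = H·P̄·Hᵀ + R = [1530/43]
step 1: K = P̄·Hᵀ·S⁻¹ = [-104/153; 149/510]
step 1: x' = x̄ + K·y = [-280/153, 511/510]
step 1: P' = (I − K·H)·P̄ = [673/306 155/102; 155/102 154/85]

step 0: x' = [-47/43, 32/43], P' = [99/43 68/43; 68/43 159/86]
step 1: x' = [-280/153, 511/510], P' = [673/306 155/102; 155/102 154/85]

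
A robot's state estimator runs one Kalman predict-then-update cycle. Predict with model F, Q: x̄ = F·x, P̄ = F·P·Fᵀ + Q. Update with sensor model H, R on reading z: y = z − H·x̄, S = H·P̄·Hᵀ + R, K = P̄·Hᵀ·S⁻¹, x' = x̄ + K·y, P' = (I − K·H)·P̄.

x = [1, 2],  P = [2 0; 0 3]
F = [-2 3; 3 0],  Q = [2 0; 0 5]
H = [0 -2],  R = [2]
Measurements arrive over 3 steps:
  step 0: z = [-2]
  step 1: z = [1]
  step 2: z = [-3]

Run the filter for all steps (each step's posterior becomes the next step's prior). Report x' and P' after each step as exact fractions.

step 0: x' = [236/47, 49/47], P' = [1451/47 -12/47; -12/47 23/47]
step 1: x' = [12883/3805, -1798/3805], P' = [235509/26635 -8814/26635; -8814/26635 13294/26635]
step 2: x' = [-11274436/4532147, 7028811/4532147], P' = [40476304/4532147 -1492380/4532147; -1492380/4532147 2252756/4532147]

step 0: x̄ = F·x = [4, 3]
step 0: P̄ = F·P·Fᵀ + Q = [37 -12; -12 23]
step 0: y = z − H·x̄ = [4]
step 0: S = H·P̄·Hᵀ + R = [94]
step 0: K = P̄·Hᵀ·S⁻¹ = [12/47; -23/47]
step 0: x' = x̄ + K·y = [236/47, 49/47]
step 0: P' = (I − K·H)·P̄ = [1451/47 -12/47; -12/47 23/47]
step 1: x̄ = F·x = [-325/47, 708/47]
step 1: P̄ = F·P·Fᵀ + Q = [6249/47 -8814/47; -8814/47 13294/47]
step 1: y = z − H·x̄ = [1463/47]
step 1: S = H·P̄·Hᵀ + R = [53270/47]
step 1: K = P̄·Hᵀ·S⁻¹ = [8814/26635; -13294/26635]
step 1: x' = x̄ + K·y = [12883/3805, -1798/3805]
step 1: P' = (I − K·H)·P̄ = [235509/26635 -8814/26635; -8814/26635 13294/26635]
step 2: x̄ = F·x = [-6232/761, 38649/3805]
step 2: P̄ = F·P·Fᵀ + Q = [244144/5327 -298476/5327; -298476/5327 2252756/26635]
step 2: y = z − H·x̄ = [65883/3805]
step 2: S = H·P̄·Hᵀ + R = [9064294/26635]
step 2: K = P̄·Hᵀ·S⁻¹ = [1492380/4532147; -2252756/4532147]
step 2: x' = x̄ + K·y = [-11274436/4532147, 7028811/4532147]
step 2: P' = (I − K·H)·P̄ = [40476304/4532147 -1492380/4532147; -1492380/4532147 2252756/4532147]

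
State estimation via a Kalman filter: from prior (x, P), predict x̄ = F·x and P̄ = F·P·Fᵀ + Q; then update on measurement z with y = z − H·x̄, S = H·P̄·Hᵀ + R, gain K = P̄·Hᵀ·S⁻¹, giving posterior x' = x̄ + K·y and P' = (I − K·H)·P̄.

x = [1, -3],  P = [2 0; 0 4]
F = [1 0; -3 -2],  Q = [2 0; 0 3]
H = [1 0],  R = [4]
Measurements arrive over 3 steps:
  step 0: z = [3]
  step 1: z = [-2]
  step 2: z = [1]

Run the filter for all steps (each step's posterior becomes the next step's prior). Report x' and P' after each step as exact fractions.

step 0: x' = [2, 3/2], P' = [2 -3; -3 65/2]
step 1: x' = [0, -9], P' = [2 0; 0 115]
step 2: x' = [1/2, 69/4], P' = [2 -3; -3 953/2]

step 0: x̄ = F·x = [1, 3]
step 0: P̄ = F·P·Fᵀ + Q = [4 -6; -6 37]
step 0: y = z − H·x̄ = [2]
step 0: S = H·P̄·Hᵀ + R = [8]
step 0: K = P̄·Hᵀ·S⁻¹ = [1/2; -3/4]
step 0: x' = x̄ + K·y = [2, 3/2]
step 0: P' = (I − K·H)·P̄ = [2 -3; -3 65/2]
step 1: x̄ = F·x = [2, -9]
step 1: P̄ = F·P·Fᵀ + Q = [4 0; 0 115]
step 1: y = z − H·x̄ = [-4]
step 1: S = H·P̄·Hᵀ + R = [8]
step 1: K = P̄·Hᵀ·S⁻¹ = [1/2; 0]
step 1: x' = x̄ + K·y = [0, -9]
step 1: P' = (I − K·H)·P̄ = [2 0; 0 115]
step 2: x̄ = F·x = [0, 18]
step 2: P̄ = F·P·Fᵀ + Q = [4 -6; -6 481]
step 2: y = z − H·x̄ = [1]
step 2: S = H·P̄·Hᵀ + R = [8]
step 2: K = P̄·Hᵀ·S⁻¹ = [1/2; -3/4]
step 2: x' = x̄ + K·y = [1/2, 69/4]
step 2: P' = (I − K·H)·P̄ = [2 -3; -3 953/2]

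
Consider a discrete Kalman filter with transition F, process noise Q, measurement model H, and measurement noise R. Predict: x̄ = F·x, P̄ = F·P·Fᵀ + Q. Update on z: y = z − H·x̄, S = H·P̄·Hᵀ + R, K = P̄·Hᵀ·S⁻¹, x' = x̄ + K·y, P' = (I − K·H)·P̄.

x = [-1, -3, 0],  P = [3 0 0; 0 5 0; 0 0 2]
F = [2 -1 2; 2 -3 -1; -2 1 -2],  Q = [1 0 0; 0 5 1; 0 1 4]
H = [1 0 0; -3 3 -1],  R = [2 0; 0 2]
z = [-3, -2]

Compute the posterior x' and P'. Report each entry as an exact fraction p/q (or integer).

x̄ = F·x = [1, 7, -1]
P̄ = F·P·Fᵀ + Q = [26 23 -25; 23 64 -22; -25 -22 29]
y = z − H·x̄ = [-4, -21]
S = H·P̄·Hᵀ + R = [28 16; 16 409]
K = P̄·Hᵀ·S⁻¹ = [5189/5598 8/2799; 7087/11196 923/2799; -9905/11196 -40/2799]
x' = x̄ + K·y = [-7747/2799, -6877/2799, 7946/2799]
P' = (I − K·H)·P̄ = [5189/2799 7087/5598 -9905/5598; 7087/5598 18203/11196 4703/11196; -9905/5598 4703/11196 73859/11196]

x' = [-7747/2799, -6877/2799, 7946/2799]
P' = [5189/2799 7087/5598 -9905/5598; 7087/5598 18203/11196 4703/11196; -9905/5598 4703/11196 73859/11196]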